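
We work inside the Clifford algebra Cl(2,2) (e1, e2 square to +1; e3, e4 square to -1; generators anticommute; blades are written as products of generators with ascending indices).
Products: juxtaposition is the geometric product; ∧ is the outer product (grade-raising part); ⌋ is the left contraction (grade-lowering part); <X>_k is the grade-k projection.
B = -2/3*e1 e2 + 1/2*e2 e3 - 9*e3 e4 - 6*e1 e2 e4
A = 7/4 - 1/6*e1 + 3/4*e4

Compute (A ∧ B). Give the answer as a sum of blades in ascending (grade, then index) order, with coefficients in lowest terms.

step 1: -7/6*e1 e2 + 7/8*e2 e3 - 63/4*e3 e4 - 1/12*e1 e2 e3 - 11*e1 e2 e4 + 3/2*e1 e3 e4 + 3/8*e2 e3 e4
Answer: -7/6*e1 e2 + 7/8*e2 e3 - 63/4*e3 e4 - 1/12*e1 e2 e3 - 11*e1 e2 e4 + 3/2*e1 e3 e4 + 3/8*e2 e3 e4


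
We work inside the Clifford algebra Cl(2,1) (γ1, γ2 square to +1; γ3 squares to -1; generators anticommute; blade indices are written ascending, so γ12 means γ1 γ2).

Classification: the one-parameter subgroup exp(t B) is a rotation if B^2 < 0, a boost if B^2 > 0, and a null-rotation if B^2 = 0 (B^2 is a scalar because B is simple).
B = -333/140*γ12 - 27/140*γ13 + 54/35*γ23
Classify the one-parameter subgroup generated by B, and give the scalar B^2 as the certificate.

B^2 term by term: the squares give (-333/140)^2*(γ12)^2 + (-27/140)^2*(γ13)^2 + (54/35)^2*(γ23)^2 = 110889/19600*(-1) + 729/19600*(+1) + 2916/1225*(+1) = -81/25 (each basis 2-blade squares to minus the product of its generators' squares); cross terms between blades sharing an index anticommute and cancel. So B^2 = -81/25.
Answer: rotation, certificate B^2 = -81/25. The scalar -81/25 is the complete invariant here: its sign names the subgroup type.


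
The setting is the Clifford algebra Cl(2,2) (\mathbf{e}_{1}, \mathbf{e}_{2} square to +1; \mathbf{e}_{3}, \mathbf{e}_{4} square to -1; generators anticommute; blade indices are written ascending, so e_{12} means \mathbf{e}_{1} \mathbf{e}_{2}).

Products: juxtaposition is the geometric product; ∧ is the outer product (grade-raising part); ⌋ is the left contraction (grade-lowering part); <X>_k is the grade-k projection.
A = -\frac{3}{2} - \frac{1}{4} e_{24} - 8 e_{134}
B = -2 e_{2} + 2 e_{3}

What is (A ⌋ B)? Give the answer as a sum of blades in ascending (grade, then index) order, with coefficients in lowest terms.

step 1: 3 e_{2} - 3 e_{3}
Answer: 3 e_{2} - 3 e_{3}


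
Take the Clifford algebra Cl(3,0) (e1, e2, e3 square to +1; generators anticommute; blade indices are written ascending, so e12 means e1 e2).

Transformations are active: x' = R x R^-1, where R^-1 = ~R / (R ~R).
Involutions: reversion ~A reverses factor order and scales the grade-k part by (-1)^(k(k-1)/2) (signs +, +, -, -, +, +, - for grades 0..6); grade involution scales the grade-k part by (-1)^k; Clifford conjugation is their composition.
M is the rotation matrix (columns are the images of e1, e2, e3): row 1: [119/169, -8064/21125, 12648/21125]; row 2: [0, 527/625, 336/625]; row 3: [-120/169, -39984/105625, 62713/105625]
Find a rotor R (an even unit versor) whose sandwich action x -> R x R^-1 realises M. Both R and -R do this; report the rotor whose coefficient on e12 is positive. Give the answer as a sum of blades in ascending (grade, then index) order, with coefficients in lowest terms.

Method: write R = a + b12*e12 + b13*e13 + b23*e23 with a^2 + b12^2 + b13^2 + b23^2 = 1 (so R^-1 = ~R). Expanding the columns R e_j ~R gives tr M = 4a^2 - 1 and, from the antisymmetric part, M21 - M12 = -4a*b12, M13 - M31 = 4a*b13, M32 - M23 = -4a*b23.
Here tr M = 226151/105625, so a^2 = (1 + tr M)/4 = 82944/105625 and a = ±288/325. Taking a = 288/325: M21 - M12 = 8064/21125, M13 - M31 = 27648/21125, M32 - M23 = -96768/105625, giving b12 = -7/65, b13 = 24/65, b23 = 84/325, i.e. R = 288/325 - 7/65*e12 + 24/65*e13 + 84/325*e23.
Its e12 coefficient is negative, so report the other preimage -R.
Answer: -288/325 + 7/65*e12 - 24/65*e13 - 84/325*e23. Uniqueness: Spin(3) -> SO(3) maps R and -R to the same rotation of trace 226151/105625; fixing the sign of the e12 coefficient removes the ambiguity.


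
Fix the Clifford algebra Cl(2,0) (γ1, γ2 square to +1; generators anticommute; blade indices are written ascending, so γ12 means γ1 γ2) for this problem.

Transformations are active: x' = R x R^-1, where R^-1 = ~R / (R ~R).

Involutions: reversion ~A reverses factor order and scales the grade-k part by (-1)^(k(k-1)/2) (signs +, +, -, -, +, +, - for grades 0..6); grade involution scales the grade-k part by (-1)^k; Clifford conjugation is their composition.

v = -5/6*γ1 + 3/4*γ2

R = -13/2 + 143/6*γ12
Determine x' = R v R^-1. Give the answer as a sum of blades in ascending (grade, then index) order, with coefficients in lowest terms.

~R = -13/2 - 143/6*γ12, and R ~R = 10985/18, so R^-1 = ~R / (10985/18).
R v = 559/24*γ1 + 1079/72*γ2
Answer: 263/780*γ1 - 139/130*γ2


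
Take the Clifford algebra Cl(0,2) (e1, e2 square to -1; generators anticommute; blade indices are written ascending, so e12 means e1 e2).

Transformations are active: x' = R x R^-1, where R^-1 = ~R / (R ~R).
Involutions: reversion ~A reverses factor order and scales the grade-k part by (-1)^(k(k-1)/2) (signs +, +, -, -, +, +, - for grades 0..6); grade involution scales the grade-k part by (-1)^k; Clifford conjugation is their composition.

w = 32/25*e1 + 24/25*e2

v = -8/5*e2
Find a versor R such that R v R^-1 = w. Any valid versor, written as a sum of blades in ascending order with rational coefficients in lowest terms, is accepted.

Sketch: the shared square -64/25 makes R = v + w = 32/25*e1 - 16/25*e2 the natural versor; its sandwich fixes that direction, negates (v - w)/2, and sends v to w.
Answer: 32/25*e1 - 16/25*e2


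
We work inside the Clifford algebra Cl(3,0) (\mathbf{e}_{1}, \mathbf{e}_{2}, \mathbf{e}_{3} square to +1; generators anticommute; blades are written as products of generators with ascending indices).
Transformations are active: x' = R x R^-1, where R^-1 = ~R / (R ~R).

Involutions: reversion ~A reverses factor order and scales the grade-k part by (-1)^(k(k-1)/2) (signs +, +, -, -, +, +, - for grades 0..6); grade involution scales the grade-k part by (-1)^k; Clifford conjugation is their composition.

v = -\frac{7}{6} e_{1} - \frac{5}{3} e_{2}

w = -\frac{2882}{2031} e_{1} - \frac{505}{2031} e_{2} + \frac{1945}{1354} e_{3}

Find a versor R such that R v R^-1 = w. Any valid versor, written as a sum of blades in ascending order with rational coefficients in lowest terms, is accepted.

Why this works: both vectors square to \frac{149}{36}, so q(v) = q(w) and R = v + w = -\frac{3501}{1354} e_{1} - \frac{3890}{2031} e_{2} + \frac{1945}{1354} e_{3} carries v to w — its own direction survives, the complement (v - w)/2 flips.
Answer: -\frac{3501}{1354} e_{1} - \frac{3890}{2031} e_{2} + \frac{1945}{1354} e_{3}


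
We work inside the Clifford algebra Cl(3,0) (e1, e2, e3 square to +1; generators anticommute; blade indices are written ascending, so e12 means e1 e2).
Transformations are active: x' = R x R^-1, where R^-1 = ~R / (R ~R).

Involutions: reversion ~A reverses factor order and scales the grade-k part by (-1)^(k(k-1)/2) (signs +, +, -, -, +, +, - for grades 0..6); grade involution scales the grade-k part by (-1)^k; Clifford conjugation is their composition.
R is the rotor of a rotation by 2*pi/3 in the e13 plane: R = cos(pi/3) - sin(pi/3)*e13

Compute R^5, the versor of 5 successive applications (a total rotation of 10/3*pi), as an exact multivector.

Rotor phase runs at HALF the rotation angle; powers of one rotor simply add phase, so after 5 steps in e13 the phase is 5*pi/3 = 5*pi/3 and R^5 = cos(5*pi/3) - sin(5*pi/3)*e13.
cos(5*pi/3) = 1/2 and sin(5*pi/3) = -sqrt(3)/2, so R^5 = 1/2 + sqrt(3)/2*e13. The net rotation is 4/3*pi (after discarding 1 full turn, each of which contributes a factor -1 to the rotor); the rotor keeps the half-angle phase exactly.
Answer: 1/2 + sqrt(3)/2*e13


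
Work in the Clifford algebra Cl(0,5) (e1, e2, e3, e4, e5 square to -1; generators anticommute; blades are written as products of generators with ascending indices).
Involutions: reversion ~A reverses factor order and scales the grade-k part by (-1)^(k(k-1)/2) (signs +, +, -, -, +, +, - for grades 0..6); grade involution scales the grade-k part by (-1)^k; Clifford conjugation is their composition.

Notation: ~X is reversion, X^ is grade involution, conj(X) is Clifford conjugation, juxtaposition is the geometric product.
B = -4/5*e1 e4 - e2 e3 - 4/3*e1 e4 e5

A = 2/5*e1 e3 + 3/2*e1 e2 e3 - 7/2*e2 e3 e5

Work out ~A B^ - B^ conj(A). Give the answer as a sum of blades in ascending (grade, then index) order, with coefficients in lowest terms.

first term: -3/2*e1 + 7/2*e5 + 2/5*e1 e2 + 8/25*e3 e4 - 6/5*e2 e3 e4 - 8/15*e3 e4 e5 - 14/3*e1 e2 e3 e4 + 2*e2 e3 e4 e5 - 14/5*e1 e2 e3 e4 e5
second term: 3/2*e1 - 7/2*e5 - 2/5*e1 e2 - 8/25*e3 e4 - 6/5*e2 e3 e4 + 8/15*e3 e4 e5 + 14/3*e1 e2 e3 e4 - 2*e2 e3 e4 e5 + 14/5*e1 e2 e3 e4 e5
Answer: -3*e1 + 7*e5 + 4/5*e1 e2 + 16/25*e3 e4 - 16/15*e3 e4 e5 - 28/3*e1 e2 e3 e4 + 4*e2 e3 e4 e5 - 28/5*e1 e2 e3 e4 e5


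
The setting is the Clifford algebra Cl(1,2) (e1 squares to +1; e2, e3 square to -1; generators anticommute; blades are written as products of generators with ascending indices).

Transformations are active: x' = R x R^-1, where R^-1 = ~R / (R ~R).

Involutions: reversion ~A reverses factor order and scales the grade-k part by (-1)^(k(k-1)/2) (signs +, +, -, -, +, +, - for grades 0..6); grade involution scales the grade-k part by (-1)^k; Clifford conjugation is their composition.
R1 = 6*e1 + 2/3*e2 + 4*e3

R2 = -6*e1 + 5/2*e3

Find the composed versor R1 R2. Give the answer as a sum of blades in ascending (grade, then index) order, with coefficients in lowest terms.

Distribute over the terms of R2 (each basis-blade product reordered to ascending indices, repeated generators contracted through their squares):
R1 (-6*e1) = -36 + 4*e1 e2 + 24*e1 e3
R1 (5/2*e3) = -10 + 15*e1 e3 + 5/3*e2 e3
Summing the partial products and collecting blades:
Answer: -46 + 4*e1 e2 + 39*e1 e3 + 5/3*e2 e3


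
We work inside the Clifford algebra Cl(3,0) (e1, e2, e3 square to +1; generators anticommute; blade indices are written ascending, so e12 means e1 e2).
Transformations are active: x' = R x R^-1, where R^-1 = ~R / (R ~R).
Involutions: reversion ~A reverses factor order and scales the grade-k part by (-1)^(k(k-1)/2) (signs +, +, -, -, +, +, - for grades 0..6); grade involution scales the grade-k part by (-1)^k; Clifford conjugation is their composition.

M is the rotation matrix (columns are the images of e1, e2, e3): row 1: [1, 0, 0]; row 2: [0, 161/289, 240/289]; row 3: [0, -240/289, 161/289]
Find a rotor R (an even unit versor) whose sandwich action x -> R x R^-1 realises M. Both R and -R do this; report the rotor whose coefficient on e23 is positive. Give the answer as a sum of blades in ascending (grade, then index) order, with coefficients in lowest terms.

Method: write R = a + b12*e12 + b13*e13 + b23*e23 with a^2 + b12^2 + b13^2 + b23^2 = 1 (so R^-1 = ~R). Expanding the columns R e_j ~R gives tr M = 4a^2 - 1 and, from the antisymmetric part, M21 - M12 = -4a*b12, M13 - M31 = 4a*b13, M32 - M23 = -4a*b23.
Here tr M = 611/289, so a^2 = (1 + tr M)/4 = 225/289 and a = ±15/17. Taking a = 15/17: M21 - M12 = 0, M13 - M31 = 0, M32 - M23 = -480/289, giving b12 = 0, b13 = 0, b23 = 8/17, i.e. R = 15/17 + 8/17*e23.
Its e23 coefficient is already positive.
Answer: 15/17 + 8/17*e23. Note: both R and -R realise this M (trace 611/289); the covering map identifies them, and the e23-coefficient sign is the tie-breaker.


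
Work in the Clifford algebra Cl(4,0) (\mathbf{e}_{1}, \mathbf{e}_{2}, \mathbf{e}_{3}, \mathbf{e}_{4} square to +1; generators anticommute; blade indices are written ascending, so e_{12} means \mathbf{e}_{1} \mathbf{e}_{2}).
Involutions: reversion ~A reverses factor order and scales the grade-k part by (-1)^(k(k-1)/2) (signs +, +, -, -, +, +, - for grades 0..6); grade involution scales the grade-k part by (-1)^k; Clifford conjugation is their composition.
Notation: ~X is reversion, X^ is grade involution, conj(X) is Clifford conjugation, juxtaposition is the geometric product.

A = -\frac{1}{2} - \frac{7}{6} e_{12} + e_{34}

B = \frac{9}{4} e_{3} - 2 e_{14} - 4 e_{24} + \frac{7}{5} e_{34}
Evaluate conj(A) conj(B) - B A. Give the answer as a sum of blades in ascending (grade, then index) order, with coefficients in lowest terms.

first term: -\frac{7}{5} + \frac{9}{8} e_{3} - \frac{9}{4} e_{4} - 2 e_{13} + \frac{11}{3} e_{14} - 4 e_{23} - \frac{13}{3} e_{24} + \frac{7}{10} e_{34} - \frac{21}{8} e_{123} - \frac{49}{30} e_{1234}
second term: -\frac{7}{5} - \frac{9}{8} e_{3} + \frac{9}{4} e_{4} + 2 e_{13} - \frac{11}{3} e_{14} + 4 e_{23} + \frac{13}{3} e_{24} - \frac{7}{10} e_{34} - \frac{21}{8} e_{123} - \frac{49}{30} e_{1234}
Answer: \frac{9}{4} e_{3} - \frac{9}{2} e_{4} - 4 e_{13} + \frac{22}{3} e_{14} - 8 e_{23} - \frac{26}{3} e_{24} + \frac{7}{5} e_{34}


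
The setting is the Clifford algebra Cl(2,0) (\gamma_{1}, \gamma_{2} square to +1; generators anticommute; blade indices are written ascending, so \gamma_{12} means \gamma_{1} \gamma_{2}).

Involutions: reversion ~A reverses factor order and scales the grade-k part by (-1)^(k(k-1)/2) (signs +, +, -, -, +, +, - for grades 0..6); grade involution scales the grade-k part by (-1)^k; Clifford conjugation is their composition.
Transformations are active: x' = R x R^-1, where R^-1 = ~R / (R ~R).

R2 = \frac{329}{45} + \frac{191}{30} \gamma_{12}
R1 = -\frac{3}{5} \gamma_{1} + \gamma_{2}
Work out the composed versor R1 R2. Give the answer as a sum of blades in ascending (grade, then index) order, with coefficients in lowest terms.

Distribute over the terms of R1 (each basis-blade product reordered to ascending indices, repeated generators contracted through their squares):
(-\frac{3}{5} \gamma_{1}) R2 = -\frac{329}{75} \gamma_{1} - \frac{191}{50} \gamma_{2}
(\gamma_{2}) R2 = -\frac{191}{30} \gamma_{1} + \frac{329}{45} \gamma_{2}
Summing the partial products and collecting blades:
Answer: -\frac{1613}{150} \gamma_{1} + \frac{1571}{450} \gamma_{2}


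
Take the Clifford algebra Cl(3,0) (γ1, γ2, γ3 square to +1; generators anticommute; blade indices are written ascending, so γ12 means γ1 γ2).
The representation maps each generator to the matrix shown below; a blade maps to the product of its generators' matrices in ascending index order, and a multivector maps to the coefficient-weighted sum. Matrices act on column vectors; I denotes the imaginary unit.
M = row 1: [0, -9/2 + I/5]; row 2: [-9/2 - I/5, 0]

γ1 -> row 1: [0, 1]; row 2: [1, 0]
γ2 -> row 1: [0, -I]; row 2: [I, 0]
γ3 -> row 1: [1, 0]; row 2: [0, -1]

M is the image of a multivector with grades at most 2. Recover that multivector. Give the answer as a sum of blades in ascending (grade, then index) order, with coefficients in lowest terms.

Method: 1, rho(γ1), rho(γ2), rho(γ3) form a trace-orthogonal basis of the 2x2 complex matrices (tr(X Y) = 2 if X = Y, else 0), so M = m0*1 + m1*rho(γ1) + m2*rho(γ2) + m3*rho(γ3) with m0 = tr(M)/2 = 0, m1 = tr(M rho(γ1))/2 = -9/2, m2 = tr(M rho(γ2))/2 = -1/5, m3 = tr(M rho(γ3))/2 = 0.
Multiplying table entries, the bivector images are rho(γ12) = I*rho(γ3), rho(γ13) = -I*rho(γ2), rho(γ23) = I*rho(γ1); with real blade coefficients the real parts of m0..m3 are the coefficients of 1, γ1, γ2, γ3 and the imaginary parts give the bivectors (γ23: Im m1, γ13: -Im m2, γ12: Im m3).
Answer: -9/2*γ1 - 1/5*γ2


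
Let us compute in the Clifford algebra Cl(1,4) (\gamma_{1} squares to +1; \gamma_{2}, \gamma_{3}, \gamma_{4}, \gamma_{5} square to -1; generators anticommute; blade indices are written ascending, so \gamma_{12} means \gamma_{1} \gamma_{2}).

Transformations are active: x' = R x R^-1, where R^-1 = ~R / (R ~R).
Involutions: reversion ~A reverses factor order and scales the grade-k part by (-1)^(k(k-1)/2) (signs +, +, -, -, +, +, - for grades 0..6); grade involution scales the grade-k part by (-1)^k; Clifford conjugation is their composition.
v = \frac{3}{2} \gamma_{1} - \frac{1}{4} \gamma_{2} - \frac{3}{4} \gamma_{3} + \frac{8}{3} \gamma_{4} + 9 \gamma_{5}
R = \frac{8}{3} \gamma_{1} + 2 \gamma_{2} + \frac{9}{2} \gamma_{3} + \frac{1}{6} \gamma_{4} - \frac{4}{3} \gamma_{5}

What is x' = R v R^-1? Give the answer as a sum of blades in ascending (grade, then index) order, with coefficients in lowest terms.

~R = \frac{8}{3} \gamma_{1} + 2 \gamma_{2} + \frac{9}{2} \gamma_{3} + \frac{1}{6} \gamma_{4} - \frac{4}{3} \gamma_{5}, and R ~R = -\frac{341}{18}, so R^-1 = ~R / (-\frac{341}{18}).
R v = \frac{1399}{72} - \frac{11}{3} \gamma_{12} - \frac{35}{4} \gamma_{13} + \frac{247}{36} \gamma_{14} + 26 \gamma_{15} - \frac{3}{8} \gamma_{23} + \frac{43}{8} \gamma_{24} + \frac{53}{3} \gamma_{25} + \frac{97}{8} \gamma_{34} + \frac{79}{2} \gamma_{35} + \frac{91}{18} \gamma_{45}
Answer: -\frac{14261}{2046} \gamma_{1} - \frac{5255}{1364} \gamma_{2} - \frac{2892}{341} \gamma_{3} - \frac{12311}{4092} \gamma_{4} - \frac{6409}{1023} \gamma_{5}


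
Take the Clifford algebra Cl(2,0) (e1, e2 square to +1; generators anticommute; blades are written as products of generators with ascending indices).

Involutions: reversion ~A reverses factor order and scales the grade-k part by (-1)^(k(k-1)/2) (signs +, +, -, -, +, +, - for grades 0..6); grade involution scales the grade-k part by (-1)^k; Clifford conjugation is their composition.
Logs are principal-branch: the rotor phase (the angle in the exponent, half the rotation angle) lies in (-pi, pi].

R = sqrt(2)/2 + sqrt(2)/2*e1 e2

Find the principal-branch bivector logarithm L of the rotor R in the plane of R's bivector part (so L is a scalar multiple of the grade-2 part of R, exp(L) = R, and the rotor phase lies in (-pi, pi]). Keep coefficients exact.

The scalar part of R is sqrt(2)/2, so the principal-branch rotor phase is pinned; divide the bivector part by its sine to get the unit plane — L is the phase times that plane.
Concretely: cos(phase) = sqrt(2)/2 gives phase = ±pi/4, and since phase/sin(phase) is even the sign is immaterial: L = (phase/sin(phase)) * <R>_2 = (sqrt(2)*pi/4) * <R>_2.
Answer: pi/4*e1 e2


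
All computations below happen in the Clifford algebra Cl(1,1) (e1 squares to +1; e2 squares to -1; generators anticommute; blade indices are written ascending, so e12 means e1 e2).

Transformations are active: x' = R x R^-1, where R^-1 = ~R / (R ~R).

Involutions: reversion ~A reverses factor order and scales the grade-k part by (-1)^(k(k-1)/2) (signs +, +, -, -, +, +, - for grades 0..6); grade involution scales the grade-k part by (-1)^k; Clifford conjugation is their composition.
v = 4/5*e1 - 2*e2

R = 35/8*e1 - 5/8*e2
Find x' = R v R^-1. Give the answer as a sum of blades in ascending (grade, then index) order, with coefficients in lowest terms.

~R = 35/8*e1 - 5/8*e2, and R ~R = 75/4, so R^-1 = ~R / (75/4).
R v = 9/4 - 33/4*e12
Answer: 1/4*e1 + 37/20*e2


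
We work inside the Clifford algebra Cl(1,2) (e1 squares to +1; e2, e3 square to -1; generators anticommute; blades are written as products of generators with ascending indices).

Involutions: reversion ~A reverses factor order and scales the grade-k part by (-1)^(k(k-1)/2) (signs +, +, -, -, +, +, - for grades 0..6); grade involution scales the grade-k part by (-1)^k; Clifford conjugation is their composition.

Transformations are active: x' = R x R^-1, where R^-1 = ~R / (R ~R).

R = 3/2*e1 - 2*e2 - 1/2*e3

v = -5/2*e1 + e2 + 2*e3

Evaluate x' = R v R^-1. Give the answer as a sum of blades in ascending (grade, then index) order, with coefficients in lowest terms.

~R = 3/2*e1 - 2*e2 - 1/2*e3, and R ~R = -2, so R^-1 = ~R / (-2).
R v = -3/4 - 7/2*e1 e2 + 7/4*e1 e3 - 7/2*e2 e3
Answer: 29/8*e1 - 5/2*e2 - 19/8*e3


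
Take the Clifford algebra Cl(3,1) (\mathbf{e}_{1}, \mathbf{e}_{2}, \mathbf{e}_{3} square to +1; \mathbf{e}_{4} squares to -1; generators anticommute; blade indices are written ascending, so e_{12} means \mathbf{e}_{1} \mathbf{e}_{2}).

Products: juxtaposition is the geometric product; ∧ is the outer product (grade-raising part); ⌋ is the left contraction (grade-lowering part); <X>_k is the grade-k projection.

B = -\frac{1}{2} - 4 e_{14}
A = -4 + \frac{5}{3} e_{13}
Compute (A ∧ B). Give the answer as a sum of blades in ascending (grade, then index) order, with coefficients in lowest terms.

step 1: 2 - \frac{5}{6} e_{13} + 16 e_{14}
Answer: 2 - \frac{5}{6} e_{13} + 16 e_{14}


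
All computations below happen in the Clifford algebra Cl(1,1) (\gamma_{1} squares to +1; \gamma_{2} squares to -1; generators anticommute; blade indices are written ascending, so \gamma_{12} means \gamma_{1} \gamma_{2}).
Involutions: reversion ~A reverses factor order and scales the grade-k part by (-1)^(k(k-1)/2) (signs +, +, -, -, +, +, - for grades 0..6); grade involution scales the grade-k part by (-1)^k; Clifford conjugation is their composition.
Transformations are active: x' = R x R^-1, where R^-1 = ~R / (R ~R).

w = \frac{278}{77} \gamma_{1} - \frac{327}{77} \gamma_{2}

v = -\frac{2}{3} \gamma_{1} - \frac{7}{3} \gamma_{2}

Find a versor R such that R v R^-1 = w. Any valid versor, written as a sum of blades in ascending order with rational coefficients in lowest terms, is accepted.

Key observation: q(v) = q(w) = -5 (sandwiches preserve the norm), so R = v + w = \frac{680}{231} \gamma_{1} - \frac{1520}{231} \gamma_{2} works whenever it is invertible — the component of v along it is kept and (v - w)/2 reverses, sending v to w.
Answer: \frac{680}{231} \gamma_{1} - \frac{1520}{231} \gamma_{2}


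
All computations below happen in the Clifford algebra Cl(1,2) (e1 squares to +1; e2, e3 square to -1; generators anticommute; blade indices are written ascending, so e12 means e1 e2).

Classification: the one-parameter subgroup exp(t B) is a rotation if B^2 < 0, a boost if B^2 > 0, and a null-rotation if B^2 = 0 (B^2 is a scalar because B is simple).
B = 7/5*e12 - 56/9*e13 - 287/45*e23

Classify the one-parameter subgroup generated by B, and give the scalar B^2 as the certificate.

B^2 term by term: the squares give (7/5)^2*(e12)^2 + (-56/9)^2*(e13)^2 + (-287/45)^2*(e23)^2 = 49/25*(+1) + 3136/81*(+1) + 82369/2025*(-1) = 0 (each basis 2-blade squares to minus the product of its generators' squares); cross terms between blades sharing an index anticommute and cancel. So B^2 = 0.
Answer: null-rotation, certificate B^2 = 0. Why this suffices: the scalar 0 survives any versor conjugation, so its sign alone determines the class however B is presented.


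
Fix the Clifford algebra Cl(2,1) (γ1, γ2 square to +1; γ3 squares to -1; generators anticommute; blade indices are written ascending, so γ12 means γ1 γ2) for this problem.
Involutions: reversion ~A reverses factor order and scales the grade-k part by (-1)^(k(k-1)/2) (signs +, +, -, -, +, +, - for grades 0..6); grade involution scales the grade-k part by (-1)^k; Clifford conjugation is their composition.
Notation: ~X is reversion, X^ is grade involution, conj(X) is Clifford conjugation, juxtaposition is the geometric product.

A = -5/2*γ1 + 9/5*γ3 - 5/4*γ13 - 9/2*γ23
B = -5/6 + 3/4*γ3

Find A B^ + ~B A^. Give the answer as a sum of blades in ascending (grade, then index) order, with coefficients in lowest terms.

first term: 27/20 + 55/48*γ1 - 27/8*γ2 - 3/2*γ3 + 35/12*γ13 + 15/4*γ23
second term: 27/20 - 145/48*γ1 - 27/8*γ2 + 3/2*γ3 - 5/6*γ13 + 15/4*γ23
Answer: 27/10 - 15/8*γ1 - 27/4*γ2 + 25/12*γ13 + 15/2*γ23


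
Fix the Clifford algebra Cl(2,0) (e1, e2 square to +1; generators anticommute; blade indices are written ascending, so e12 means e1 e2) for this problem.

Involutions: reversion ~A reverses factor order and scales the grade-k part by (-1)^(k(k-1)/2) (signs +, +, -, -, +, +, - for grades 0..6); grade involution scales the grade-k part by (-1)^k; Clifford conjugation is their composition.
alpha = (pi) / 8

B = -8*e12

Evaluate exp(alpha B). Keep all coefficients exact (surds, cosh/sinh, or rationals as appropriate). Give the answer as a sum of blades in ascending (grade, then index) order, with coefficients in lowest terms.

B^2 = (-8)^2*(e12)^2 = 64*(-1) = -64 (a basis 2-blade squares to minus the product of its generators' squares).
B^2 = -64 — the series telescopes trigonometrically here: l = 8, alpha*l = pi, so exp(alpha B) = cos(pi) + (sin(pi)/8)*B = -1 + (0)*B.
Answer: -1


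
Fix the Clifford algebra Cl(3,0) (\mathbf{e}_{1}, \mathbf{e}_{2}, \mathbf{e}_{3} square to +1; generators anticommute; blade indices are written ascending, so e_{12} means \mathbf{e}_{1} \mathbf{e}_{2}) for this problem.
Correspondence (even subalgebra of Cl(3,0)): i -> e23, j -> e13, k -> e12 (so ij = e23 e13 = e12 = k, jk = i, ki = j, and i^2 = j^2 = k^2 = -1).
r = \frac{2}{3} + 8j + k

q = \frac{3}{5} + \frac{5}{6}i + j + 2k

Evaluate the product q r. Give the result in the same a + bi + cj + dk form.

In blades: q = \frac{3}{5} + 2 e_{12} + e_{13} + \frac{5}{6} e_{23}, r = \frac{2}{3} + e_{12} + 8 e_{13}.
Distribute q over r term by term (generator squares from the signature, products reordered to ascending indices): (\frac{3}{5})*r = \frac{2}{5} + \frac{3}{5} e_{12} + \frac{24}{5} e_{13}; (2 e_{12})*r = -2 + \frac{4}{3} e_{12} - 16 e_{23}; (e_{13})*r = -8 + \frac{2}{3} e_{13} + e_{23}; (\frac{5}{6} e_{23})*r = \frac{20}{3} e_{12} - \frac{5}{6} e_{13} + \frac{5}{9} e_{23}.
Sum: -\frac{48}{5} + \frac{43}{5} e_{12} + \frac{139}{30} e_{13} - \frac{130}{9} e_{23}; translating back through the correspondence:
Answer: -\frac{48}{5} - \frac{130}{9}i + \frac{139}{30}j + \frac{43}{5}k


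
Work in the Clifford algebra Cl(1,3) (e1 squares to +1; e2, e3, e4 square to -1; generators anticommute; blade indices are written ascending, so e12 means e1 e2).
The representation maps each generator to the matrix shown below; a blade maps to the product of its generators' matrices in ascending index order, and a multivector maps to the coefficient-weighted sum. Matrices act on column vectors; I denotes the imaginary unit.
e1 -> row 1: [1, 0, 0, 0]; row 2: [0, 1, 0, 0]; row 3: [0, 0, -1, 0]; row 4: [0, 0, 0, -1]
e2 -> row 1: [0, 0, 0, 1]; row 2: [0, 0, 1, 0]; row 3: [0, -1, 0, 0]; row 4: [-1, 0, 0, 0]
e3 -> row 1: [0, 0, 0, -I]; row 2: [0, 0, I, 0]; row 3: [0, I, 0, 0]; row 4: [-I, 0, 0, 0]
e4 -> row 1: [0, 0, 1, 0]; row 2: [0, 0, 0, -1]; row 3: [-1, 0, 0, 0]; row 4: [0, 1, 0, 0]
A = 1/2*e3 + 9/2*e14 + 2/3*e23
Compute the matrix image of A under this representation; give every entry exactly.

Bivector images (products of the table entries): rho(e14) = rho(e1)rho(e4) = row 1: [0, 0, 1, 0]; row 2: [0, 0, 0, -1]; row 3: [1, 0, 0, 0]; row 4: [0, -1, 0, 0]; rho(e23) = rho(e2)rho(e3) = row 1: [-I, 0, 0, 0]; row 2: [0, I, 0, 0]; row 3: [0, 0, -I, 0]; row 4: [0, 0, 0, I].
M = (1/2)*rho(e3) + (9/2)*rho(e14) + (2/3)*rho(e23), summed entrywise:
Answer: row 1: [-2*I/3, 0, 9/2, -I/2]; row 2: [0, 2*I/3, I/2, -9/2]; row 3: [9/2, I/2, -2*I/3, 0]; row 4: [-I/2, -9/2, 0, 2*I/3]


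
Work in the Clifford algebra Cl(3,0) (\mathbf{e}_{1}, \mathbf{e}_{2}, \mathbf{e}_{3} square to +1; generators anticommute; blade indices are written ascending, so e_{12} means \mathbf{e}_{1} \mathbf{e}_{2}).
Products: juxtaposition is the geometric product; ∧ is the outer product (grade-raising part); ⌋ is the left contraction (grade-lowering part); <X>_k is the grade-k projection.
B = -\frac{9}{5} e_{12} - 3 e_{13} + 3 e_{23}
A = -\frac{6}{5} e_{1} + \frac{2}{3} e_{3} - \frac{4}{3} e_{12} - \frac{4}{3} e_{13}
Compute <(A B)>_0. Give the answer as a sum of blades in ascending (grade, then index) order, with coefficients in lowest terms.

step 1: -\frac{32}{5} + 2 e_{1} + \frac{4}{25} e_{2} + \frac{18}{5} e_{3} + 4 e_{12} - 4 e_{13} - \frac{8}{5} e_{23} - \frac{24}{5} e_{123}
step 2: -\frac{32}{5}
Answer: -\frac{32}{5}


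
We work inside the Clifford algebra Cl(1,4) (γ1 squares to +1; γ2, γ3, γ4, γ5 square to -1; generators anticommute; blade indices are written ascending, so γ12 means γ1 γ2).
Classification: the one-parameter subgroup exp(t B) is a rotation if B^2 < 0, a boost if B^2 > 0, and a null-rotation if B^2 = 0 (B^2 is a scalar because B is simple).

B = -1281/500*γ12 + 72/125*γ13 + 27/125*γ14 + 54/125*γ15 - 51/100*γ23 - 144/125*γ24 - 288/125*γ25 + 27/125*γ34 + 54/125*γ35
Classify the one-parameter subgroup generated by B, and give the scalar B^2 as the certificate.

B^2 term by term: the squares give (-1281/500)^2*(γ12)^2 + (72/125)^2*(γ13)^2 + (27/125)^2*(γ14)^2 + (54/125)^2*(γ15)^2 + (-51/100)^2*(γ23)^2 + (-144/125)^2*(γ24)^2 + (-288/125)^2*(γ25)^2 + (27/125)^2*(γ34)^2 + (54/125)^2*(γ35)^2 = 1640961/250000*(+1) + 5184/15625*(+1) + 729/15625*(+1) + 2916/15625*(+1) + 2601/10000*(-1) + 20736/15625*(-1) + 82944/15625*(-1) + 729/15625*(-1) + 2916/15625*(-1) = 0 (each basis 2-blade squares to minus the product of its generators' squares); cross terms between blades sharing an index anticommute and cancel; the commuting (index-disjoint) pairs give grade-4 terms 2*c*c'*(blade product), which cancel blade by blade — γ1234: -34587/31250 + 20736/15625 - 1377/6250 = 0; γ1235: -34587/15625 + 41472/15625 - 1377/3125 = 0; γ1245: 15552/15625 - 15552/15625 = 0; γ1345: -2916/15625 + 2916/15625 = 0; γ2345: 15552/15625 - 15552/15625 = 0 — confirming B is simple. So B^2 = 0.
Answer: null-rotation, certificate B^2 = 0. Why this suffices: the scalar 0 survives any versor conjugation, so its sign alone determines the class however B is presented.


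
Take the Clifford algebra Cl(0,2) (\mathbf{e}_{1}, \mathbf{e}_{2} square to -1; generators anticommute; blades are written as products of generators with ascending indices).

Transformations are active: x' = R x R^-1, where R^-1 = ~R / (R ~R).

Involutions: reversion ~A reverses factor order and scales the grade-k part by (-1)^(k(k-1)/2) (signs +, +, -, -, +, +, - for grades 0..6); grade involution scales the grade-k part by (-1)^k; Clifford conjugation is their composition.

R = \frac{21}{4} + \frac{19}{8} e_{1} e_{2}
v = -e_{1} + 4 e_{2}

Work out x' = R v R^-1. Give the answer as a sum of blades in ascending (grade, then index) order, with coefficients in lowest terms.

~R = \frac{21}{4} - \frac{19}{8} e_{1} e_{2}, and R ~R = \frac{2125}{64}, so R^-1 = ~R / (\frac{2125}{64}).
R v = -\frac{59}{4} e_{1} + \frac{149}{8} e_{2}
Answer: -\frac{7787}{2125} e_{1} + \frac{4016}{2125} e_{2}


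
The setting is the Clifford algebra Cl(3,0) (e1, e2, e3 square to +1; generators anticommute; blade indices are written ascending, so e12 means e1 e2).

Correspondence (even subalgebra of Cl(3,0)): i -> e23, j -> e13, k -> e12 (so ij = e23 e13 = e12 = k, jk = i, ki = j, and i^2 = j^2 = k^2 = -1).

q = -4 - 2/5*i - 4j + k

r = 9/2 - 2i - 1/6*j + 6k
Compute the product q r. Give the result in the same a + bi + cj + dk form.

In blades: q = -4 + e12 - 4*e13 - 2/5*e23, r = 9/2 + 6*e12 - 1/6*e13 - 2*e23.
Distribute q over r term by term (generator squares from the signature, products reordered to ascending indices): (-4)*r = -18 - 24*e12 + 2/3*e13 + 8*e23; (e12)*r = -6 + 9/2*e12 - 2*e13 + 1/6*e23; (-4*e13)*r = -2/3 - 8*e12 - 18*e13 - 24*e23; (-2/5*e23)*r = -4/5 + 1/15*e12 + 12/5*e13 - 9/5*e23.
Sum: -382/15 - 823/30*e12 - 254/15*e13 - 529/30*e23; translating back through the correspondence:
Answer: -382/15 - 529/30*i - 254/15*j - 823/30*k


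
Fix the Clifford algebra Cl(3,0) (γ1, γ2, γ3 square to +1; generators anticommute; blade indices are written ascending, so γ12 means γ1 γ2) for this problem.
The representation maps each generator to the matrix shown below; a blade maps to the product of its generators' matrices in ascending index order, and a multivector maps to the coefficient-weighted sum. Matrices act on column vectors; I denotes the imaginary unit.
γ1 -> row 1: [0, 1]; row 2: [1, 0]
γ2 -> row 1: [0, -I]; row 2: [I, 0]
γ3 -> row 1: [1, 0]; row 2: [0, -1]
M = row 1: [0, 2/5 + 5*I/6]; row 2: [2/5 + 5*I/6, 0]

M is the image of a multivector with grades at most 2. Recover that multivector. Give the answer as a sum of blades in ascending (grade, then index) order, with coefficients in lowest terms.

Method: 1, rho(γ1), rho(γ2), rho(γ3) form a trace-orthogonal basis of the 2x2 complex matrices (tr(X Y) = 2 if X = Y, else 0), so M = m0*1 + m1*rho(γ1) + m2*rho(γ2) + m3*rho(γ3) with m0 = tr(M)/2 = 0, m1 = tr(M rho(γ1))/2 = 2/5 + 5*I/6, m2 = tr(M rho(γ2))/2 = 0, m3 = tr(M rho(γ3))/2 = 0.
Multiplying table entries, the bivector images are rho(γ12) = I*rho(γ3), rho(γ13) = -I*rho(γ2), rho(γ23) = I*rho(γ1); with real blade coefficients the real parts of m0..m3 are the coefficients of 1, γ1, γ2, γ3 and the imaginary parts give the bivectors (γ23: Im m1, γ13: -Im m2, γ12: Im m3).
Answer: 2/5*γ1 + 5/6*γ23


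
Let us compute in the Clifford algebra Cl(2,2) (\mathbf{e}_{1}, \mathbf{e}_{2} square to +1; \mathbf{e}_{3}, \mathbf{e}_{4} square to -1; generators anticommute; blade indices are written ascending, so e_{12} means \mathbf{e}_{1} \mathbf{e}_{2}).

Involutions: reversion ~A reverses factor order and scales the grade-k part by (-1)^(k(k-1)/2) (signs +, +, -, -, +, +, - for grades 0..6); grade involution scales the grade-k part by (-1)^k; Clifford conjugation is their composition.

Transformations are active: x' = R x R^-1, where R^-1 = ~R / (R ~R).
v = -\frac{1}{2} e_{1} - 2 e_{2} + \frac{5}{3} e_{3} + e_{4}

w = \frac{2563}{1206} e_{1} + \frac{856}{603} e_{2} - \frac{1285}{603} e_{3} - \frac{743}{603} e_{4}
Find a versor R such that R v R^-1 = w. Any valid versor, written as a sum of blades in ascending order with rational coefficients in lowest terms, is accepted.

Here q(v) = q(w) = \frac{17}{36}; the classical choice R = v + w = \frac{980}{603} e_{1} - \frac{350}{603} e_{2} - \frac{280}{603} e_{3} - \frac{140}{603} e_{4} then realises v -> w under the sandwich.
Answer: \frac{980}{603} e_{1} - \frac{350}{603} e_{2} - \frac{280}{603} e_{3} - \frac{140}{603} e_{4}


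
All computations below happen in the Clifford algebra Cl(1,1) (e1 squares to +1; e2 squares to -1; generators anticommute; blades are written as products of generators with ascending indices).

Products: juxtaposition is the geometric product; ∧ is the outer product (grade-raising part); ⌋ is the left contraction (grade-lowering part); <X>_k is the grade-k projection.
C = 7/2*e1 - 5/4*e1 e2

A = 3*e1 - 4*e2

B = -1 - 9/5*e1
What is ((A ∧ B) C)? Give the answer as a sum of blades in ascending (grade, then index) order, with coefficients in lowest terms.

step 1: -3*e1 + 4*e2 - 36/5*e1 e2
step 2: -3/2 - 5*e1 + 579/20*e2 - 14*e1 e2
Answer: -3/2 - 5*e1 + 579/20*e2 - 14*e1 e2


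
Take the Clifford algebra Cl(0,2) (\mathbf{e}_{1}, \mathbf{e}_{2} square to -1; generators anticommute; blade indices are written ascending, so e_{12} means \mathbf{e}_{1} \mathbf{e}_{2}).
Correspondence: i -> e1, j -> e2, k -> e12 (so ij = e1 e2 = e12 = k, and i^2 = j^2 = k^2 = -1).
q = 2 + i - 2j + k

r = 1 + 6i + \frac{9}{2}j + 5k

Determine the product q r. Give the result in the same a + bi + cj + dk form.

In blades: q = 2 + e_{1} - 2 e_{2} + e_{12}, r = 1 + 6 e_{1} + \frac{9}{2} e_{2} + 5 e_{12}.
Distribute q over r term by term (generator squares from the signature, products reordered to ascending indices): (2)*r = 2 + 12 e_{1} + 9 e_{2} + 10 e_{12}; (e_{1})*r = -6 + e_{1} - 5 e_{2} + \frac{9}{2} e_{12}; (-2 e_{2})*r = 9 - 10 e_{1} - 2 e_{2} + 12 e_{12}; (e_{12})*r = -5 - \frac{9}{2} e_{1} + 6 e_{2} + e_{12}.
Sum: -\frac{3}{2} e_{1} + 8 e_{2} + \frac{55}{2} e_{12}; translating back through the correspondence:
Answer: -\frac{3}{2}i + 8j + \frac{55}{2}k


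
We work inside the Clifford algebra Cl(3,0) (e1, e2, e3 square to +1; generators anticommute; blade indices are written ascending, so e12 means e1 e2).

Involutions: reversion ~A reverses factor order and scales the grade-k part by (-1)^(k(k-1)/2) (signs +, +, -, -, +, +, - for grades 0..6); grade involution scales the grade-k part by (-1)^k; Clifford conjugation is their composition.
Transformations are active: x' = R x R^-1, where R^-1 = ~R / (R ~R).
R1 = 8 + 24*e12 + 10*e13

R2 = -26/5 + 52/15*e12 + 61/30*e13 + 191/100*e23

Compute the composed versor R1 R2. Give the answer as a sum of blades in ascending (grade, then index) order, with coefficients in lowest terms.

Distribute over the terms of R1 (each basis-blade product reordered to ascending indices, repeated generators contracted through their squares):
(8) R2 = -208/5 + 416/15*e12 + 244/15*e13 + 382/25*e23
(24*e12) R2 = -416/5 - 624/5*e12 + 1146/25*e13 - 244/5*e23
(10*e13) R2 = -61/3 - 191/10*e12 - 52*e13 + 104/3*e23
Summing the partial products and collecting blades:
Answer: -2177/15 - 697/6*e12 + 758/75*e13 + 86/75*e23


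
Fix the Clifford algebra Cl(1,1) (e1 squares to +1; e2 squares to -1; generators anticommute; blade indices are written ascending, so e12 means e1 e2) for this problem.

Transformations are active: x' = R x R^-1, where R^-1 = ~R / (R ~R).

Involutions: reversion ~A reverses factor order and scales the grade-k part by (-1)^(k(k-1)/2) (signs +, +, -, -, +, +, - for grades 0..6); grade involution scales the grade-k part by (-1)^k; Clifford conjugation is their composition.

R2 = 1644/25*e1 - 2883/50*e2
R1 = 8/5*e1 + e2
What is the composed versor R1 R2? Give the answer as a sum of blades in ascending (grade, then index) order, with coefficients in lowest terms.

Distribute over the terms of R1 (each basis-blade product reordered to ascending indices, repeated generators contracted through their squares):
(8/5*e1) R2 = 13152/125 - 11532/125*e12
(e2) R2 = 2883/50 - 1644/25*e12
Summing the partial products and collecting blades:
Answer: 40719/250 - 19752/125*e12


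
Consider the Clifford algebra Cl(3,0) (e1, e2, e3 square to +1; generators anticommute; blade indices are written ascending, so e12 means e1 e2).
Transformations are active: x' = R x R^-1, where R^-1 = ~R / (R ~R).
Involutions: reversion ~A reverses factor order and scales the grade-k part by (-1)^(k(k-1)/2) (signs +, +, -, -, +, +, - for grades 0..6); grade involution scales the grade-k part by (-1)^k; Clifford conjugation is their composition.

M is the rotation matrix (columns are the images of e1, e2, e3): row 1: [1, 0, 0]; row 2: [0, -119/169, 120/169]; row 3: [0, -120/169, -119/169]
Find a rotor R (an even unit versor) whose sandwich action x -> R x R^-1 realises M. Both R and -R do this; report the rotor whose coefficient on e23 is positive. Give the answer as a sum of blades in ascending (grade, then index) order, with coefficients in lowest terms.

Method: write R = a + b12*e12 + b13*e13 + b23*e23 with a^2 + b12^2 + b13^2 + b23^2 = 1 (so R^-1 = ~R). Expanding the columns R e_j ~R gives tr M = 4a^2 - 1 and, from the antisymmetric part, M21 - M12 = -4a*b12, M13 - M31 = 4a*b13, M32 - M23 = -4a*b23.
Here tr M = -69/169, so a^2 = (1 + tr M)/4 = 25/169 and a = ±5/13. Taking a = 5/13: M21 - M12 = 0, M13 - M31 = 0, M32 - M23 = -240/169, giving b12 = 0, b13 = 0, b23 = 12/13, i.e. R = 5/13 + 12/13*e23.
Its e23 coefficient is already positive.
Answer: 5/13 + 12/13*e23. Why the constraint matters: R and -R act identically through the sandwich — M has trace -69/169 either way — so only the sign condition on e23 picks one of the two preimages.


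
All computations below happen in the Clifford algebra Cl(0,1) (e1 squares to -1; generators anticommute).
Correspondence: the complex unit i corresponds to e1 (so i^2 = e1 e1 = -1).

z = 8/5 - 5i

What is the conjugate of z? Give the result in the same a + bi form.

In blades: z = 8/5 - 5*e1.
Conjugation here is Clifford conjugation: the scalar is fixed and the grade-1 and grade-2 blades all flip sign, giving 8/5 + 5*e1; translating back:
Answer: 8/5 + 5i


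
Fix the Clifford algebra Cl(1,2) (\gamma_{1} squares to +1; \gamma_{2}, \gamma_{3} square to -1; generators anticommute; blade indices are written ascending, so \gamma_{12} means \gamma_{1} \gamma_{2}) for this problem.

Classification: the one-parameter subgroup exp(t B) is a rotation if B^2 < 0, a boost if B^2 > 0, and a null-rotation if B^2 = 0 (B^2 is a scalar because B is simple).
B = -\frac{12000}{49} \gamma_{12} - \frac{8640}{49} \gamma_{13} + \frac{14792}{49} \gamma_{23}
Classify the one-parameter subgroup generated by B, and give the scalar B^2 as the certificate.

B^2 term by term: the squares give (-\frac{12000}{49})^2*(\gamma_{12})^2 + (-\frac{8640}{49})^2*(\gamma_{13})^2 + (\frac{14792}{49})^2*(\gamma_{23})^2 = \frac{144000000}{2401}*(+1) + \frac{74649600}{2401}*(+1) + \frac{218803264}{2401}*(-1) = -64 (each basis 2-blade squares to minus the product of its generators' squares); cross terms between blades sharing an index anticommute and cancel. So B^2 = -64.
Answer: rotation, certificate B^2 = -64. No conjugation can change B^2 = -64; the sign gives the class.
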